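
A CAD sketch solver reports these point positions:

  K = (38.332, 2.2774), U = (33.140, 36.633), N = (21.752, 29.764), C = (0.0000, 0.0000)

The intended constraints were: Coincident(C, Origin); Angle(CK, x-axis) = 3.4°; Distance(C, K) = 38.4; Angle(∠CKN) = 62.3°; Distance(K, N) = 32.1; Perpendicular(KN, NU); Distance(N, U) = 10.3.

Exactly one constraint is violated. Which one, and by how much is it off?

Distance(N, U) = 10.3 — off by 3.00.

C = (0.00, 0.00) ✓; CK at 3.400° ✓; |CK| = 38.40 ✓; ∠CKN = 62.30° ✓; |KN| = 32.10 ✓; ∠(KN, NU) = 90.00° ✓; |NU| = 13.30 ✗.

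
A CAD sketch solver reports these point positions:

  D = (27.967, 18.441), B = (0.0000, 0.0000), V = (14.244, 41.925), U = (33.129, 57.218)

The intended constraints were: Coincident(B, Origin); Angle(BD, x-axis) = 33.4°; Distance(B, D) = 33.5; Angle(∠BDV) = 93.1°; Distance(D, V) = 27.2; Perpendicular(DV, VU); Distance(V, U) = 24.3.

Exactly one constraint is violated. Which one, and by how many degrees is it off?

Perpendicular(DV, VU) — off by 8.70°.

B = (0.00, 0.00) ✓; BD at 33.40° ✓; |BD| = 33.50 ✓; ∠BDV = 93.10° ✓; |DV| = 27.20 ✓; ∠(DV, VU) = 81.30° ✗; |VU| = 24.30 ✓.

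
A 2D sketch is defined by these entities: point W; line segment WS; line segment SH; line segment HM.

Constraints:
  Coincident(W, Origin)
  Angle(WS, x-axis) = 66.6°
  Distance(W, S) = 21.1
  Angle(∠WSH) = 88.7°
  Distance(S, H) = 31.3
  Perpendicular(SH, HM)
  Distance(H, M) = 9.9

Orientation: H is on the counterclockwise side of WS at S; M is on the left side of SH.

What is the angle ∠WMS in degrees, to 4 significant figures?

37.51°

∠WSH = 88.7°, so SH runs at 66.6° + (180° − 88.7°) = 157.9° from the x-axis; with |SH| = 31.3, H = S + 31.3·(cos 157.9°, sin 157.9°) = (-20.62, 31.14). SH is perpendicular to HM; with |HM| = 9.9 on the left of SH, M = H + 9.9·(-0.3762, -0.9265) = (-24.35, 21.97). Then cos ∠WMS = MW·MS / (|MW||MS|), giving 37.51°.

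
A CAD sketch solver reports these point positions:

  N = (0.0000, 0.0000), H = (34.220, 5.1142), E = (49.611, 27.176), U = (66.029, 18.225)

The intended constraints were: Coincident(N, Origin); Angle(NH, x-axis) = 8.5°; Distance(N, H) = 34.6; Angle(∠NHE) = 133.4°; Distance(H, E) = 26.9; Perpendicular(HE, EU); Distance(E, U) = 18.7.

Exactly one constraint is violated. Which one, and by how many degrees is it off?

Perpendicular(HE, EU) — off by 6.30°.

N = (0.00, 0.00) ✓; NH at 8.500° ✓; |NH| = 34.60 ✓; ∠NHE = 133.4° ✓; |HE| = 26.90 ✓; ∠(HE, EU) = 83.70° ✗; |EU| = 18.70 ✓.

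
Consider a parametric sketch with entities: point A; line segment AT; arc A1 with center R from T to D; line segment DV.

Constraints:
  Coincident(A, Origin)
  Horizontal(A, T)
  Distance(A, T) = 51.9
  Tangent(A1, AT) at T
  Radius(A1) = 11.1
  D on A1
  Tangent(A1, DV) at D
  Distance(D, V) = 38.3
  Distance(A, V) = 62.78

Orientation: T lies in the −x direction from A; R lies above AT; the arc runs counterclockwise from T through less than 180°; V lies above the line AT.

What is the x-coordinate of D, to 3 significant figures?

-40.8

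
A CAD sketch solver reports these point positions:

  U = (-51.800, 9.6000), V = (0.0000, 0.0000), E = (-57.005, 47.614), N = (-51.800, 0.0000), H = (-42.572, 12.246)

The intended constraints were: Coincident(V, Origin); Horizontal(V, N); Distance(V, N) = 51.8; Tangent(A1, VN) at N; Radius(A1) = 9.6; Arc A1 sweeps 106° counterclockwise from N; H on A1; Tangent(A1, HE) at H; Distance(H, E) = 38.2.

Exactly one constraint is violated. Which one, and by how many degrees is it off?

Tangent(A1, HE) at H — off by 6.20°.

V = (0.00, 0.00) ✓; V.y = 0.00, N.y = 0.00 ✓; |VN| = 51.80 ✓; ∠(UN, NV) = 90.00° ✓; |UN| = 9.600 ✓; bearing(U→H) − bearing(U→N) = 106.0° ✓; |UH| = 9.600 ✓; ∠(UH, HE) = 83.80° ✗; |HE| = 38.20 ✓.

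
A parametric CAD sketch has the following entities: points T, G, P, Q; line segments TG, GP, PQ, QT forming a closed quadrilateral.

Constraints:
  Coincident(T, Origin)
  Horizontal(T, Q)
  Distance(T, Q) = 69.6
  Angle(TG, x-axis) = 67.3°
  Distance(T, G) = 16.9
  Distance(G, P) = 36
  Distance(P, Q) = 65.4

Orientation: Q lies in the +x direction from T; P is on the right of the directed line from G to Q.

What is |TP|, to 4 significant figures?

21.72

T is at the origin; T and Q share the same y with |TQ| = 69.6 and Q in +x, so Q = (69.6, 0). TG runs at 67.3° with |TG| = 16.9, so G = (6.522, 15.59). P is determined by |GP| = 36.0 and |PQ| = 65.4 together: it lies at the intersection of circle(G, 36.0) and circle(Q, 65.4). With |GQ| = 64.98, the foot of the radical line on GQ is 9.548 from G and the perpendicular offset is √(36.0² − 9.548²) = 34.71. Taking the right-of-GQ solution: P = (7.462, -20.40).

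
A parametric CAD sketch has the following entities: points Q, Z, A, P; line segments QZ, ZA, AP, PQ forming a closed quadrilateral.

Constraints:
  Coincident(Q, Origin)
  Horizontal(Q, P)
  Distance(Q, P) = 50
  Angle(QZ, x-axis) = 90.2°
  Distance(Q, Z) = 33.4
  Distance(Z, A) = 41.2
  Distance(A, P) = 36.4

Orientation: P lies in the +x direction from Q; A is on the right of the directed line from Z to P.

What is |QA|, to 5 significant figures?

14.963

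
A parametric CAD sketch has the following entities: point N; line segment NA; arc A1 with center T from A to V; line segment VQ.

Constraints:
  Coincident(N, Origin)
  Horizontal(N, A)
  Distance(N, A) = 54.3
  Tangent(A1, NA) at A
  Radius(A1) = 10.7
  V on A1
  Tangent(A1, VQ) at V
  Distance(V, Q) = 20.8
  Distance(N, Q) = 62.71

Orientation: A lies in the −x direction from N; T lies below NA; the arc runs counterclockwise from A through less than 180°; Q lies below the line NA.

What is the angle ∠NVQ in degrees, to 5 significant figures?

73.145°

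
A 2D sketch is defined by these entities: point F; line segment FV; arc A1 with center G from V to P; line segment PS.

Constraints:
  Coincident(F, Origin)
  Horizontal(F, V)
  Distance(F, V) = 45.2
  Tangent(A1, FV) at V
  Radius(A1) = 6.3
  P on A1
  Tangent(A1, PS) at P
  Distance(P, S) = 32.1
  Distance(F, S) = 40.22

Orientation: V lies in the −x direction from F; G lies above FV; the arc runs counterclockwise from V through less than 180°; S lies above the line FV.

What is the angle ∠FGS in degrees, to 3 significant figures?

59.1°

F is at the origin; FV is horizontal with |FV| = 45.2 and V on the −x side, so V = (-45.2, 0.00). Since A1 is tangent to FV there, GV ⟂ FV, so G = V + (0, 6.3) = (-45.2, 6.30). Since GP ⟂ PS (tangency), |GS| = √(6.3² + 32.1²) = 32.7 regardless of where P sits on A1. So S lies on both circle(F, 40.22) and circle(G, 32.7); the above-FV intersection is S = (-24.7, 31.8). P is the foot of the tangent from S: P = (-39.6, 3.36).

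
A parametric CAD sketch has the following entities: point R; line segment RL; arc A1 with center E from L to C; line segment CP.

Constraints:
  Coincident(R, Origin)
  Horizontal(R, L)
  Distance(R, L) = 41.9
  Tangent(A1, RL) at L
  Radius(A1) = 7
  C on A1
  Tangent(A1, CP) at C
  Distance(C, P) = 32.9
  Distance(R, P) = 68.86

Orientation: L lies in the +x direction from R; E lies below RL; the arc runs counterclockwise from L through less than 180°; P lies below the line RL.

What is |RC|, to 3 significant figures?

38.5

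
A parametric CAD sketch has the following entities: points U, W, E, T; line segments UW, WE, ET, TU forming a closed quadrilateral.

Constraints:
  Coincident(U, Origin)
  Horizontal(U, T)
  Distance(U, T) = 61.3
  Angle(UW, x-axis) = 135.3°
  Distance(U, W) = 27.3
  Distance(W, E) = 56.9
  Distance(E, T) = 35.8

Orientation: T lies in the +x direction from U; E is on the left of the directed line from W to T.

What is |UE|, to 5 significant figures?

45.452

Checks: |WE| = 56.90 ✓; |ET| = 35.80 ✓.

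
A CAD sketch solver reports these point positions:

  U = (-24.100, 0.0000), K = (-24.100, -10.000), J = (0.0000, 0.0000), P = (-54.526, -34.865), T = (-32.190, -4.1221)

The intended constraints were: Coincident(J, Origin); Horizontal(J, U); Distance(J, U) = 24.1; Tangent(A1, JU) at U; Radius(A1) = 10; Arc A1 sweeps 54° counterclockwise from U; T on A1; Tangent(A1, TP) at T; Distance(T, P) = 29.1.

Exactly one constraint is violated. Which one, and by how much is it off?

Distance(T, P) = 29.1 — off by 8.90.

J = (0.00, 0.00) ✓; J.y = 0.00, U.y = 0.00 ✓; |JU| = 24.10 ✓; ∠(KU, UJ) = 90.00° ✓; |KU| = 10.00 ✓; bearing(K→T) − bearing(K→U) = 54.00° ✓; |KT| = 10.00 ✓; ∠(KT, TP) = 90.00° ✓; |TP| = 38.00 ✗.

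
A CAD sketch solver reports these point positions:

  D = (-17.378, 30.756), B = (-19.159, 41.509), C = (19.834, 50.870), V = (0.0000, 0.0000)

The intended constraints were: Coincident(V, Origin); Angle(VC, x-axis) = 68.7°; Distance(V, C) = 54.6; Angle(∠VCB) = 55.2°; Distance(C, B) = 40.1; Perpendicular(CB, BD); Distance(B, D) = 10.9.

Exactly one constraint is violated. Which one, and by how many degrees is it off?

Perpendicular(CB, BD) — off by 4.10°.

V = (0.00, 0.00) ✓; VC at 68.70° ✓; |VC| = 54.60 ✓; ∠VCB = 55.20° ✓; |CB| = 40.10 ✓; ∠(CB, BD) = 85.90° ✗; |BD| = 10.90 ✓.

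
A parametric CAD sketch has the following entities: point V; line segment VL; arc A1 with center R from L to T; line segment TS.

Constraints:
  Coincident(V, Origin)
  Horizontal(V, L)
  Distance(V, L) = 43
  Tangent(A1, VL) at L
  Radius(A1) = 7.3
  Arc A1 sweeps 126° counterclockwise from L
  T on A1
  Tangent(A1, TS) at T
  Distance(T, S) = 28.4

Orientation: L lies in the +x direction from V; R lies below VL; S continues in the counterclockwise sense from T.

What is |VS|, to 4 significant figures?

63.94

V is at the origin; VL is horizontal with |VL| = 43.0 and L on the +x side, so L = (43.00, 0.000). Tangency of A1 to VL means the radius RL is perpendicular to VL, so R = L + (0, -7.3) = (43.00, -7.300). On A1, L sits at bearing 90° from R; a 126° counterclockwise sweep puts T at bearing 216°, so T = R + 7.3·(cos 216°, sin 216°) = (37.09, -11.59). Since A1 is tangent to TS there, RT ⟂ TS, so TS runs along (−sin 216°, cos 216°); with |TS| = 28.4, S = (53.79, -34.57). Then |VS| = |S − V| = 63.94.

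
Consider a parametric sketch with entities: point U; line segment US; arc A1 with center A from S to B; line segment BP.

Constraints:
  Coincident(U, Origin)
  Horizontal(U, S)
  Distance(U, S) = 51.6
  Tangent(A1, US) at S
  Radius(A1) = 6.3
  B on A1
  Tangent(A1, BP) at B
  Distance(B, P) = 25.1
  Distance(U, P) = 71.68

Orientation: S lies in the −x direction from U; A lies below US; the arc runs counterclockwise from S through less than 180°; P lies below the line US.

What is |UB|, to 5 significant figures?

57.670

U is at the origin; U and S share the same y with |US| = 51.6 and S on the −x side, so S = (-51.600, 0.0000). Tangency of A1 to US means the radius AS is perpendicular to US, so A = S + (0, -6.3) = (-51.600, -6.3000). Since AB ⟂ BP (tangency), |AP| = √(6.3² + 25.1²) = 25.879 regardless of where B sits on A1. So P lies on both circle(U, 71.68) and circle(A, 25.879); the below-US intersection is P = (-66.096, -27.738). B is the foot of the tangent from P: B = (-57.521, -4.1478).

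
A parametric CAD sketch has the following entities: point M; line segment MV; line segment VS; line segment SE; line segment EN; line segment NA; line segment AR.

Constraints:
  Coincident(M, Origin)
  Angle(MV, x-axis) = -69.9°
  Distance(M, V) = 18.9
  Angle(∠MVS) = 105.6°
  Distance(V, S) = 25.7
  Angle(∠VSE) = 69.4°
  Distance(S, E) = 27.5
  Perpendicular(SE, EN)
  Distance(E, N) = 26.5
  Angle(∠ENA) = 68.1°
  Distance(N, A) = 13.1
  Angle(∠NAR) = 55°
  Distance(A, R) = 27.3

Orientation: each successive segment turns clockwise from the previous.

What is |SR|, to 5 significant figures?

38.799

∠ENA = 68.1° gives NA at -96.800° from the x-axis; with |NA| = 13.1, A = (2.4947, -12.300). ∠NAR = 55.0° gives AR at 138.20° from the x-axis; with |AR| = 27.3, R = (-17.857, 5.8965). Then |SR| = |R − S| = 38.799.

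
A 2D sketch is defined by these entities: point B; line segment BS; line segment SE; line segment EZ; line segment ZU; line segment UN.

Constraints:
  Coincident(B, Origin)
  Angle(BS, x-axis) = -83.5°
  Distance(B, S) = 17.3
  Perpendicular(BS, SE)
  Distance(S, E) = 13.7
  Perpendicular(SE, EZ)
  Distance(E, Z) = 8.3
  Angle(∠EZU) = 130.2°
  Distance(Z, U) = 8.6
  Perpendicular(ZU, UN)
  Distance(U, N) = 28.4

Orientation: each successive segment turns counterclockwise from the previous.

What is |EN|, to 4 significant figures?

26.11

∠EZU = 130.2° gives ZU at 146.3° from the x-axis; with |ZU| = 8.6, U = (7.476, -2.620). ZU ⟂ UN, so UN runs at -123.7°; with |UN| = 28.4, N = (-8.282, -26.25). Then |EN| = |N − E| = 26.11.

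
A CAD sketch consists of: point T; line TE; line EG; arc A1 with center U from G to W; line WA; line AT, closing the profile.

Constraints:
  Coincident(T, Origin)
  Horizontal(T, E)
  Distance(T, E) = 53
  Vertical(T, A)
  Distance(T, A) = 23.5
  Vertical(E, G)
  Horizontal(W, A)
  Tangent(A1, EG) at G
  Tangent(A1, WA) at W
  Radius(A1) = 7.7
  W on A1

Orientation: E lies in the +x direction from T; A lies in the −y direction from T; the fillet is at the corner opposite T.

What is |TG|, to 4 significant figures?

55.30

The virtual corner opposite T is at (53.00, -23.50). The tangent condition forces UG to be normal to EG and since A1 is tangent to WA there, UW ⟂ WA, with radius 7.7, so the center U sits 7.7 in from both sides at U = (45.30, -15.80). That places the tangent points at G = (53.00, -15.80) on EG and W = (45.30, -23.50) on WA. Then |TG| = |G − T| = 55.30.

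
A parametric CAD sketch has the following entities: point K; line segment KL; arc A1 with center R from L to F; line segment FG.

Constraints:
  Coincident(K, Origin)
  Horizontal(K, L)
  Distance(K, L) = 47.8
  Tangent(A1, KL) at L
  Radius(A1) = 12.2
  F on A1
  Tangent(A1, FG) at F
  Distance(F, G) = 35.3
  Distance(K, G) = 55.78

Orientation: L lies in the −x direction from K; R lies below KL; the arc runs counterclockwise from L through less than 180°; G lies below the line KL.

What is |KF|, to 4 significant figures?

60.18

Checks: |RF| = 12.20 ✓; ∠(RF, FG) = 90.00° ✓; |FG| = 35.30 ✓; |KG| = 55.78 ✓.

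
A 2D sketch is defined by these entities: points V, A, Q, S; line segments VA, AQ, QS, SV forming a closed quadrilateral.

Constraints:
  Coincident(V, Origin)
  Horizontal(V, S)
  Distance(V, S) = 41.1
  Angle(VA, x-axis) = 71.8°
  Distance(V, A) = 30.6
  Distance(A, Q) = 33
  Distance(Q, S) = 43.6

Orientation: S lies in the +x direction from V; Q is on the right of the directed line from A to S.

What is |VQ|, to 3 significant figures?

2.98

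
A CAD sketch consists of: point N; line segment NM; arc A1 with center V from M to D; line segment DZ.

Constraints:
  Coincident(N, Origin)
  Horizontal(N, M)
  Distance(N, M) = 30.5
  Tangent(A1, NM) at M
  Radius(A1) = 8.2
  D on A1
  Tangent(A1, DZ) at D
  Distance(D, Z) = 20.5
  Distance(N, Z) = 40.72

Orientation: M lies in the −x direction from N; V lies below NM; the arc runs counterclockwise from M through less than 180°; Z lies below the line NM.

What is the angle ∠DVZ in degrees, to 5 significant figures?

68.199°

Checks: |NM| = 30.50 ✓; |VD| = 8.200 ✓; ∠(VD, DZ) = 90.00° ✓; |DZ| = 20.50 ✓; |NZ| = 40.72 ✓.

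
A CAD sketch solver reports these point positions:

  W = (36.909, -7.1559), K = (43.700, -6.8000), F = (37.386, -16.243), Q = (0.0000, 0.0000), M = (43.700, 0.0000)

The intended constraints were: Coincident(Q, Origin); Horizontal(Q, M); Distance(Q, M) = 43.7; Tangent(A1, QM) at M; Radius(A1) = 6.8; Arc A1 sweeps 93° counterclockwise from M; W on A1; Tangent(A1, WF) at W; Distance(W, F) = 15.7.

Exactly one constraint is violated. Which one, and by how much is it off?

Distance(W, F) = 15.7 — off by 6.60.

Q = (0.00, 0.00) ✓; Q.y = 0.00, M.y = 0.00 ✓; |QM| = 43.70 ✓; ∠(KM, MQ) = 90.00° ✓; |KM| = 6.800 ✓; bearing(K→W) − bearing(K→M) = 93.00° ✓; |KW| = 6.800 ✓; ∠(KW, WF) = 90.00° ✓; |WF| = 9.100 ✗.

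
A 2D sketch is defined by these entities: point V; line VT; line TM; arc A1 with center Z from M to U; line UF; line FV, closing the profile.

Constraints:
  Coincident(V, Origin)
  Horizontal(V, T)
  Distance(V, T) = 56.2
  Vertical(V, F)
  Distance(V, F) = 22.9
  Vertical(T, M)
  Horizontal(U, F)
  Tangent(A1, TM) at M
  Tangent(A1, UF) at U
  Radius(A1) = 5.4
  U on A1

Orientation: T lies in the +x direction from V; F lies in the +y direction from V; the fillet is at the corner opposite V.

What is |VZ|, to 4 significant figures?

53.73

VF is vertical with |VF| = 22.9 and F on the +y side, so F = (0.000, 22.90). The virtual corner opposite V is at (56.20, 22.90). Tangency of A1 to TM means the radius ZM is perpendicular to TM and since A1 is tangent to UF there, ZU ⟂ UF, with radius 5.4, so the center Z sits 5.4 in from both sides at Z = (50.80, 17.50). Then |VZ| = |Z − V| = 53.73.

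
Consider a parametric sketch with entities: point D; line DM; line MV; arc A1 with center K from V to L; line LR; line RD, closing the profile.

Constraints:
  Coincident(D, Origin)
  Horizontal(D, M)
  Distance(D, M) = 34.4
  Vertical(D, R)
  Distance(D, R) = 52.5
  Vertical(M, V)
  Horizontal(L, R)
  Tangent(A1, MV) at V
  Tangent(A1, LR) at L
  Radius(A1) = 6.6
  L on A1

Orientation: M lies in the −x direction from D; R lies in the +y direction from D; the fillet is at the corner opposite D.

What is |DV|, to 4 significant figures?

57.36

The virtual corner opposite D is at (-34.40, 52.50). Tangency of A1 to MV means the radius KV is perpendicular to MV and A1 meets LR tangentially, so KL is at right angles to LR, with radius 6.6, so the center K sits 6.6 in from both sides at K = (-27.80, 45.90). That places the tangent points at V = (-34.40, 45.90) on MV and L = (-27.80, 52.50) on LR. Then |DV| = |V − D| = 57.36.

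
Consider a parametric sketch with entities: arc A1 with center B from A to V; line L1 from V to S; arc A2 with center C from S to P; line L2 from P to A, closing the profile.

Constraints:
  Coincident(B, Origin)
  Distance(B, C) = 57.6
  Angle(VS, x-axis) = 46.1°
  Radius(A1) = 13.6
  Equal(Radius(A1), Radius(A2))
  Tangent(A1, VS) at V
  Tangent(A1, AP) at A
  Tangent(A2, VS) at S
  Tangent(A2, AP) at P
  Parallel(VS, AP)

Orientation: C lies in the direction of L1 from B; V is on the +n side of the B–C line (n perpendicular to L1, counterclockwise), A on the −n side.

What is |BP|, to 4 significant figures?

59.18

Tangency of A1 to both parallel lines with radius 13.6 puts V and A at B ± 13.6·n: V = (-9.799, 9.430), A = (9.799, -9.430). Equal radii place S and P the same way about C: S = C + 13.6·n = (30.14, 50.93), P = C − 13.6·n = (49.74, 32.07). Then |BP| = |P − B| = 59.18.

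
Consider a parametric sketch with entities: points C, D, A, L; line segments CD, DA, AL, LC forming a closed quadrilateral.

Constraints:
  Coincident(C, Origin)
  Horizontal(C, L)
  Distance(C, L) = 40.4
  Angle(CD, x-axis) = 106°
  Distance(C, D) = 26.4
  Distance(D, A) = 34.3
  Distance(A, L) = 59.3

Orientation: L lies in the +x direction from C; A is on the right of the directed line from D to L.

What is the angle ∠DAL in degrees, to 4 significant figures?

64.12°

Checks: CD at 106.0° ✓; |DA| = 34.30 ✓; |AL| = 59.30 ✓.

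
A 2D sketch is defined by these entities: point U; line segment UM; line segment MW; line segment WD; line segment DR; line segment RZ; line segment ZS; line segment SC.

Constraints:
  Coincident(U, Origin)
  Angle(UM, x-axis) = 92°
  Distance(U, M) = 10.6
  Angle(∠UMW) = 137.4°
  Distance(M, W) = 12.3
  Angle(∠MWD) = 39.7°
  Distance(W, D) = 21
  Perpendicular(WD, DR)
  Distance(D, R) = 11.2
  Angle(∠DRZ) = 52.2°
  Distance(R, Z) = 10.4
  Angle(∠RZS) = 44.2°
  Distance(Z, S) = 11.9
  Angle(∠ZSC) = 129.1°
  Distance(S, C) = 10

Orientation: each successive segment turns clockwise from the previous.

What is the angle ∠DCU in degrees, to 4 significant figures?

29.12°

U is at the origin; UM runs at 92.0° with length 10.6, so M = (-0.3699, 10.59). ∠UMW = 137.4° gives MW at 49.40° from the x-axis; with |MW| = 12.3, W = (7.635, 19.93). ∠MWD = 39.7° gives WD at -90.90° from the x-axis; with |WD| = 21.0, D = (7.305, -1.065). The perpendicularity gives DR at right angles to WD, so DR runs at 179.1°; with |DR| = 11.2, R = (-3.894, -0.8889). ∠DRZ = 52.2° gives RZ at 51.30° from the x-axis; with |RZ| = 10.4, Z = (2.609, 7.228). ∠RZS = 44.2° gives ZS at -84.50° from the x-axis; with |ZS| = 11.9, S = (3.749, -4.618). ∠ZSC = 129.1° gives SC at -135.4° from the x-axis; with |SC| = 10.0, C = (-3.371, -11.64). Then cos ∠DCU = CD·CU / (|CD||CU|), giving 29.12°.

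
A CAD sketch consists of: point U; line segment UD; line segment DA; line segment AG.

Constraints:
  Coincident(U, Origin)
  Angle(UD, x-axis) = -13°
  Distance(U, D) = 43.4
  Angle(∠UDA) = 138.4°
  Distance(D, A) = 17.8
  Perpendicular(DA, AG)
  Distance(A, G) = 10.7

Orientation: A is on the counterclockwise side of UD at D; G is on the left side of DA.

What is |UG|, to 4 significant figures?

53.42

U is at the origin; UD runs at -13.0° with length 43.4, so D = 43.4·(cos -13.0°, sin -13.0°) = (42.29, -9.763). ∠UDA = 138.4°, so DA runs at -13.0° + (180° − 138.4°) = 28.60° from the x-axis; with |DA| = 17.8, A = D + 17.8·(cos 28.60°, sin 28.60°) = (57.92, -1.242). DA ⟂ AG; with |AG| = 10.7 on the left of DA, G = A + 10.7·(-0.4787, 0.8780) = (52.79, 8.152). Then |UG| = |G − U| = 53.42.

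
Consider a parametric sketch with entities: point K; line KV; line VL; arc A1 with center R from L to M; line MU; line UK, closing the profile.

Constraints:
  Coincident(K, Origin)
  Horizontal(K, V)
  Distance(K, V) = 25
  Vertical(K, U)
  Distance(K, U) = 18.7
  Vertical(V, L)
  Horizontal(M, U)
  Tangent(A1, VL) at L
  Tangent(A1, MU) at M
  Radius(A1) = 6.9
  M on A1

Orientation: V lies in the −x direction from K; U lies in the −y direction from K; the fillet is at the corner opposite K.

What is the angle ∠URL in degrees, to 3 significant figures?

159°

K is at the origin; K and V share the same y with |KV| = 25.0 and V on the −x side, so V = (-25.0, 0.00). K and U share the same x with |KU| = 18.7 and U on the −y side, so U = (0.00, -18.7). The virtual corner opposite K is at (-25.0, -18.7). The tangent condition forces RL to be normal to VL and since A1 is tangent to MU there, RM ⟂ MU, with radius 6.9, so the center R sits 6.9 in from both sides at R = (-18.1, -11.8). That places the tangent points at L = (-25.0, -11.8) on VL and M = (-18.1, -18.7) on MU. Then cos ∠URL = RU·RL / (|RU||RL|), giving 159°.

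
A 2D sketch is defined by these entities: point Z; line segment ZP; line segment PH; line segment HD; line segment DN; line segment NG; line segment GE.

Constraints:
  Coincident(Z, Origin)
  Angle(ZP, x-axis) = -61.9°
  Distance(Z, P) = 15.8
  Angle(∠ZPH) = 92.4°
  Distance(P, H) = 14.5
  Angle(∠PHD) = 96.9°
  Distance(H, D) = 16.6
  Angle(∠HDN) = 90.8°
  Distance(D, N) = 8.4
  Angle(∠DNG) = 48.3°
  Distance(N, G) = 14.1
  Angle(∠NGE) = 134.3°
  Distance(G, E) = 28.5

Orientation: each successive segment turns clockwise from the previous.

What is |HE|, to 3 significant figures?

29.6

Z is at the origin; ZP runs at -61.9° with length 15.8, so P = (7.44, -13.9). ∠ZPH = 92.4° gives PH at -150° from the x-axis; with |PH| = 14.5, H = (-5.05, -21.3). ∠PHD = 96.9° gives HD at 127° from the x-axis; with |HD| = 16.6, D = (-15.1, -8.11). ∠HDN = 90.8° gives DN at 38.2° from the x-axis; with |DN| = 8.4, N = (-8.53, -2.91). ∠DNG = 48.3° gives NG at -93.5° from the x-axis; with |NG| = 14.1, G = (-9.39, -17.0). ∠NGE = 134.3° gives GE at -139° from the x-axis; with |GE| = 28.5, E = (-31.0, -35.6). Then |HE| = |E − H| = 29.6.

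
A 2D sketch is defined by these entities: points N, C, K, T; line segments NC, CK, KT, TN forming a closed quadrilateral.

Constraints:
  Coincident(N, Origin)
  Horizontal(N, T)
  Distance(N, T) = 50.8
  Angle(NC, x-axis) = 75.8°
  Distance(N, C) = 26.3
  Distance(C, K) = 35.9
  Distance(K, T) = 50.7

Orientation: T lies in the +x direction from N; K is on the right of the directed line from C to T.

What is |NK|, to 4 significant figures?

10.06

N is at the origin; NT is horizontal with |NT| = 50.8 and T in +x, so T = (50.8, 0). NC runs at 75.8° with |NC| = 26.3, so C = (6.452, 25.50). K is determined by |CK| = 35.9 and |KT| = 50.7 together: it lies at the intersection of circle(C, 35.9) and circle(T, 50.7). With |CT| = 51.16, the foot of the radical line on CT is 13.05 from C and the perpendicular offset is √(35.9² − 13.05²) = 33.44. Taking the right-of-CT solution: K = (1.096, -10.00).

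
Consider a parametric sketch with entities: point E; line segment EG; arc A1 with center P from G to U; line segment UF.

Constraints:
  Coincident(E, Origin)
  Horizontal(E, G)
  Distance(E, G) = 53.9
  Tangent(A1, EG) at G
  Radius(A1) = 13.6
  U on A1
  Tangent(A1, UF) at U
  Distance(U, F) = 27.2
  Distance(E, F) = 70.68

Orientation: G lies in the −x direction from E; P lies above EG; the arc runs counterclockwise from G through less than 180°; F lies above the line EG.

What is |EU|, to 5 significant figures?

46.658

E is at the origin; EG is horizontal with |EG| = 53.9 and G on the −x side, so G = (-53.900, 0.0000). Since A1 is tangent to EG there, PG ⟂ EG, so P = G + (0, 13.6) = (-53.900, 13.600). Since PU ⟂ UF (tangency), |PF| = √(13.6² + 27.2²) = 30.411 regardless of where U sits on A1. So F lies on both circle(E, 70.68) and circle(P, 30.411); the above-EG intersection is F = (-55.333, 43.977). U is the foot of the tangent from F: U = (-42.036, 20.248).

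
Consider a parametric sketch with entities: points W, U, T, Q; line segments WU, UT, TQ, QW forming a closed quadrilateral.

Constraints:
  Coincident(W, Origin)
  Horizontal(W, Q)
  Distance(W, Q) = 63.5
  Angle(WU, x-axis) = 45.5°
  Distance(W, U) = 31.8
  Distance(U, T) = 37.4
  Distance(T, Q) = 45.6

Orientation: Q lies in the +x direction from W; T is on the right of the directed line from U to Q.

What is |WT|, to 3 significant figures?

25.1

Checks: |UT| = 37.40 ✓; |TQ| = 45.60 ✓.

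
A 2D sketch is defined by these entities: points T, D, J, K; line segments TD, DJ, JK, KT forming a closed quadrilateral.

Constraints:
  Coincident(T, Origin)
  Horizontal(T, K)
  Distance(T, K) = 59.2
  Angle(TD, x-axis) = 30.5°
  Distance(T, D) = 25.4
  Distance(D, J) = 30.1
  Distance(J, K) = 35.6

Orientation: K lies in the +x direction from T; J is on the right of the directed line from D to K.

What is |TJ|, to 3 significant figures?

32.3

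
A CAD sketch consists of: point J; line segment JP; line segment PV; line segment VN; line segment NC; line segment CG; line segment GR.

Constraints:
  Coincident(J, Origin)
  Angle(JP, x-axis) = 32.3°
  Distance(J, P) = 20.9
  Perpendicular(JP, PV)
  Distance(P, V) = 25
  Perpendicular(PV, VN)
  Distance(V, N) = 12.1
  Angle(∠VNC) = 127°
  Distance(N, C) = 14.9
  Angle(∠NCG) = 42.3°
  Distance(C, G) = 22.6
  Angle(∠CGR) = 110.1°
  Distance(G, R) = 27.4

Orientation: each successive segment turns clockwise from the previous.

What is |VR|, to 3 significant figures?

20.1

∠NCG = 42.3° gives CG at 21.6° from the x-axis; with |CG| = 22.6, G = (27.9, -2.84). ∠CGR = 110.1° gives GR at -48.3° from the x-axis; with |GR| = 27.4, R = (46.1, -23.3). Then |VR| = |R − V| = 20.1.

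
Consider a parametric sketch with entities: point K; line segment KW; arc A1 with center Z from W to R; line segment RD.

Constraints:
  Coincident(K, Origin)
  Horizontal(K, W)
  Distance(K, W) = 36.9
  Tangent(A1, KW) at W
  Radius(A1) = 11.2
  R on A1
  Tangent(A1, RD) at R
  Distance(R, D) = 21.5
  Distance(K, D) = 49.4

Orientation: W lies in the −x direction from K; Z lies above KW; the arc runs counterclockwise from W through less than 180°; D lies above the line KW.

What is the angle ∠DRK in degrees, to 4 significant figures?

142.0°

K is at the origin; KW is horizontal with |KW| = 36.9 and W on the −x side, so W = (-36.90, 0.000). A1 meets KW tangentially, so ZW is at right angles to KW, so Z = W + (0, 11.2) = (-36.90, 11.20). Since ZR ⟂ RD (tangency), |ZD| = √(11.2² + 21.5²) = 24.24 regardless of where R sits on A1. So D lies on both circle(K, 49.4) and circle(Z, 24.24); the above-KW intersection is D = (-34.53, 35.33). R is the foot of the tangent from D: R = (-26.51, 15.38).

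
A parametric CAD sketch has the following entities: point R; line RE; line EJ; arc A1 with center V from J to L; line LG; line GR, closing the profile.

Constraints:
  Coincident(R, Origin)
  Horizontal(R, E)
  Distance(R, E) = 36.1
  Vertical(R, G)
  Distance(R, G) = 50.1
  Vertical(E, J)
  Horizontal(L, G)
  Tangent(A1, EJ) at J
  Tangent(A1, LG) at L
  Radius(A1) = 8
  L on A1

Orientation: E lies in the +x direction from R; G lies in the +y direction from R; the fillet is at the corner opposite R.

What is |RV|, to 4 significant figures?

50.62

R and G share the same x with |RG| = 50.1 and G on the +y side, so G = (0.000, 50.10). The virtual corner opposite R is at (36.10, 50.10). The tangent condition forces VJ to be normal to EJ and tangency of A1 to LG means the radius VL is perpendicular to LG, with radius 8.0, so the center V sits 8.0 in from both sides at V = (28.10, 42.10). Then |RV| = |V − R| = 50.62.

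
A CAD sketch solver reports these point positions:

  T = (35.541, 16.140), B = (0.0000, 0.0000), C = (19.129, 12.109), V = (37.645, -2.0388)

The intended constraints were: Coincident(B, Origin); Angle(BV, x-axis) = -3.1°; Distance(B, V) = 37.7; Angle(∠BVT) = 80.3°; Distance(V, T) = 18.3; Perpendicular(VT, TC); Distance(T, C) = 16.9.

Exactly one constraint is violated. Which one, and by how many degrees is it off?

Perpendicular(VT, TC) — off by 7.20°.

B = (0.00, 0.00) ✓; BV at -3.100° ✓; |BV| = 37.70 ✓; ∠BVT = 80.30° ✓; |VT| = 18.30 ✓; ∠(VT, TC) = 97.20° ✗; |TC| = 16.90 ✓.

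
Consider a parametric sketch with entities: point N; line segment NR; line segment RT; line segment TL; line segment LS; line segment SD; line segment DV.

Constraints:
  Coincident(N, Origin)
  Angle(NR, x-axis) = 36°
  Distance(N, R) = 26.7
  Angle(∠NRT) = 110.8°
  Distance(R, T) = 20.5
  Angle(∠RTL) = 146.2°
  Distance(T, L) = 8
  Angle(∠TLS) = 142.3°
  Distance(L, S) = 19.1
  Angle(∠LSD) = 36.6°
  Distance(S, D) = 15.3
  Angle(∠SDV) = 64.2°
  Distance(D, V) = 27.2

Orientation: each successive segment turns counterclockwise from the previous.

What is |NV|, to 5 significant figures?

59.156

N is at the origin; NR runs at 36.0° with length 26.7, so R = (21.601, 15.694). ∠NRT = 110.8° gives RT at 105.20° from the x-axis; with |RT| = 20.5, T = (16.226, 35.477). ∠RTL = 146.2° gives TL at 139.00° from the x-axis; with |TL| = 8.0, L = (10.188, 40.725). ∠TLS = 142.3° gives LS at 176.70° from the x-axis; with |LS| = 19.1, S = (-8.8801, 41.825). ∠LSD = 36.6° gives SD at -39.900° from the x-axis; with |SD| = 15.3, D = (2.8575, 32.010). ∠SDV = 64.2° gives DV at 75.900° from the x-axis; with |DV| = 27.2, V = (9.4838, 58.391). Then |NV| = |V − N| = 59.156.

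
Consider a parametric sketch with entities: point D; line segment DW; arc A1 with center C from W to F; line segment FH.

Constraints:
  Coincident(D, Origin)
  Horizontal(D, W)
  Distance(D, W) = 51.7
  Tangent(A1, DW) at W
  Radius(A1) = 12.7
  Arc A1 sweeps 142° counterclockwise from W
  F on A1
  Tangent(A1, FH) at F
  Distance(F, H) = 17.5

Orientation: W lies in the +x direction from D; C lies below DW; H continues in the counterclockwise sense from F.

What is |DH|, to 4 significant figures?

66.69

D is at the origin; D and W share the same y with |DW| = 51.7 and W on the +x side, so W = (51.70, 0.000). Tangency of A1 to DW means the radius CW is perpendicular to DW, so C = W + (0, -12.7) = (51.70, -12.70). On A1, W sits at bearing 90° from C; a 142° counterclockwise sweep puts F at bearing 232°, so F = C + 12.7·(cos 232°, sin 232°) = (43.88, -22.71). Since A1 is tangent to FH there, CF ⟂ FH, so FH runs along (−sin 232°, cos 232°); with |FH| = 17.5, H = (57.67, -33.48). Then |DH| = |H − D| = 66.69.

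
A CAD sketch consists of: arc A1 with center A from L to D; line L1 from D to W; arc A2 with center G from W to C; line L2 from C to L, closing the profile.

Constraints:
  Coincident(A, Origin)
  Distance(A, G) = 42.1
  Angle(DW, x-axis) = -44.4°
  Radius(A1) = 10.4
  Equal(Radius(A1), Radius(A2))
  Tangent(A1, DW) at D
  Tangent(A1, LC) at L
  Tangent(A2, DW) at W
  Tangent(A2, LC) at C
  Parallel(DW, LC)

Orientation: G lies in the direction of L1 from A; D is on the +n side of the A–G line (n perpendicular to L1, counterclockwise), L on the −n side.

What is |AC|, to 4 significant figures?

43.37

Tangency of A1 to both parallel lines with radius 10.4 puts D and L at A ± 10.4·n: D = (7.276, 7.431), L = (-7.276, -7.431). Equal radii place W and C the same way about G: W = G + 10.4·n = (37.36, -22.03), C = G − 10.4·n = (22.80, -36.89). Then |AC| = |C − A| = 43.37.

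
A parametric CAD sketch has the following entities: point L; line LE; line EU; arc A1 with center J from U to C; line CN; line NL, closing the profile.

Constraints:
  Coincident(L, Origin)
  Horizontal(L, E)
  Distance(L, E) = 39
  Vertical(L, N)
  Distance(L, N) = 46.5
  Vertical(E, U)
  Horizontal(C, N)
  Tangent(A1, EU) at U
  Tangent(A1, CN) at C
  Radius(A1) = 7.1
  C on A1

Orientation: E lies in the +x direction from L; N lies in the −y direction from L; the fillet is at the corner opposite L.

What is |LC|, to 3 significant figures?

56.4

L is at the origin; LE is horizontal with |LE| = 39.0 and E on the +x side, so E = (39.0, 0.00). LN is vertical with |LN| = 46.5 and N on the −y side, so N = (0.00, -46.5). The virtual corner opposite L is at (39.0, -46.5). Tangency of A1 to EU means the radius JU is perpendicular to EU and since A1 is tangent to CN there, JC ⟂ CN, with radius 7.1, so the center J sits 7.1 in from both sides at J = (31.9, -39.4). That places the tangent points at U = (39.0, -39.4) on EU and C = (31.9, -46.5) on CN. Then |LC| = |C − L| = 56.4.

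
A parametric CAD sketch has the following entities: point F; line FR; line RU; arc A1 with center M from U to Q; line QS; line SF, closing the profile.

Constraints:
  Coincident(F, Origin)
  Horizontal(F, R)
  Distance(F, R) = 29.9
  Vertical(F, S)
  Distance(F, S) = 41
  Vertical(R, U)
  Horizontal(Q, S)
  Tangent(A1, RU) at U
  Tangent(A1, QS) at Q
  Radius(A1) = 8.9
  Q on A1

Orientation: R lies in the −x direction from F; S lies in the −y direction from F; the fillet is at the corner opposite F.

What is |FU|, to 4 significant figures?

43.87

The virtual corner opposite F is at (-29.90, -41.00). Tangency of A1 to RU means the radius MU is perpendicular to RU and A1 meets QS tangentially, so MQ is at right angles to QS, with radius 8.9, so the center M sits 8.9 in from both sides at M = (-21.00, -32.10). That places the tangent points at U = (-29.90, -32.10) on RU and Q = (-21.00, -41.00) on QS. Then |FU| = |U − F| = 43.87.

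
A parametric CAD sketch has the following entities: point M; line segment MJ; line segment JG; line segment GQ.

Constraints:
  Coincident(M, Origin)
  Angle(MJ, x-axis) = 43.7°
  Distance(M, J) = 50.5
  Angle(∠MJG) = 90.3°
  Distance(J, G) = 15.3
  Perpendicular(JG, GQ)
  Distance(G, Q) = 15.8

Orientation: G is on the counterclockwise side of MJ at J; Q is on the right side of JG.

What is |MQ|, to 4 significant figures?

68.10

M is at the origin; MJ runs at 43.7° with length 50.5, so J = 50.5·(cos 43.7°, sin 43.7°) = (36.51, 34.89). ∠MJG = 90.3°, so JG runs at 43.7° + (180° − 90.3°) = 133.4° from the x-axis; with |JG| = 15.3, G = J + 15.3·(cos 133.4°, sin 133.4°) = (26.00, 46.01). JG ⟂ GQ; with |GQ| = 15.8 on the right of JG, Q = G + 15.8·(0.7266, 0.6871) = (37.48, 56.86). Then |MQ| = |Q − M| = 68.10.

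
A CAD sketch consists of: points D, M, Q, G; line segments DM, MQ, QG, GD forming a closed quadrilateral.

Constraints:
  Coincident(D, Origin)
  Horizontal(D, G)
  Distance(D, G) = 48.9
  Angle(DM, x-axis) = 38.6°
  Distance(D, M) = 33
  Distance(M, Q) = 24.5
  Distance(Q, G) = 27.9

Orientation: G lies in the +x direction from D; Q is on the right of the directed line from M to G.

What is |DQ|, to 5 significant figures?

21.502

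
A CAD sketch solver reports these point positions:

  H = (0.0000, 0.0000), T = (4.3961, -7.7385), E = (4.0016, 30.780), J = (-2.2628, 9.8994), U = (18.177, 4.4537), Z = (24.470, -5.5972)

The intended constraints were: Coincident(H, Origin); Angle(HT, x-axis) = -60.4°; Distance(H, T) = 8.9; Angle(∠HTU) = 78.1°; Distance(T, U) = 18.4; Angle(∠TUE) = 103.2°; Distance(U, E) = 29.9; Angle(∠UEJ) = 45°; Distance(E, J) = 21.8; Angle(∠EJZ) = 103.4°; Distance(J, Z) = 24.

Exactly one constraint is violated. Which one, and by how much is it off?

Distance(J, Z) = 24 — off by 6.90.

H = (0.00, 0.00) ✓; HT at -60.40° ✓; |HT| = 8.900 ✓; ∠HTU = 78.10° ✓; |TU| = 18.40 ✓; ∠TUE = 103.2° ✓; |UE| = 29.90 ✓; ∠UEJ = 45.00° ✓; |EJ| = 21.80 ✓; ∠EJZ = 103.4° ✓; |JZ| = 30.90 ✗.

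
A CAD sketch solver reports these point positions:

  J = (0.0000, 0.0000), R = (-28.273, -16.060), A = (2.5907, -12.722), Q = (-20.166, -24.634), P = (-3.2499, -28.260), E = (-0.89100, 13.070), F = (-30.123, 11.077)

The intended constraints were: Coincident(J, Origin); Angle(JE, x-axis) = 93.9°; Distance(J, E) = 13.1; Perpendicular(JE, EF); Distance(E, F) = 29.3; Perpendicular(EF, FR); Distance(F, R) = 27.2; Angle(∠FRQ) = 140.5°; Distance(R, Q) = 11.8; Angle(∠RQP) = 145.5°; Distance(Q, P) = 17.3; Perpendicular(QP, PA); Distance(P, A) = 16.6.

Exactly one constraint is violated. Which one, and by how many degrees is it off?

Perpendicular(QP, PA) — off by 8.50°.

J = (0.00, 0.00) ✓; JE at 93.90° ✓; |JE| = 13.10 ✓; ∠(JE, EF) = 90.00° ✓; |EF| = 29.30 ✓; ∠(EF, FR) = 90.00° ✓; |FR| = 27.20 ✓; ∠FRQ = 140.5° ✓; |RQ| = 11.80 ✓; ∠RQP = 145.5° ✓; |QP| = 17.30 ✓; ∠(QP, PA) = 81.50° ✗; |PA| = 16.60 ✓.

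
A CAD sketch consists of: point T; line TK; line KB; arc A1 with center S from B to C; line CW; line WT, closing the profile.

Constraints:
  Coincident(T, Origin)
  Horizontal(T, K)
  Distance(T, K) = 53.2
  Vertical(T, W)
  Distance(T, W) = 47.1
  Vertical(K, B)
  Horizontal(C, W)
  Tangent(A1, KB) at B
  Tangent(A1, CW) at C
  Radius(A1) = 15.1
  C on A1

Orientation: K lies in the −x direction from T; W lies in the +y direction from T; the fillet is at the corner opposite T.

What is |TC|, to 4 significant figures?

60.58

The virtual corner opposite T is at (-53.20, 47.10). The tangent condition forces SB to be normal to KB and tangency of A1 to CW means the radius SC is perpendicular to CW, with radius 15.1, so the center S sits 15.1 in from both sides at S = (-38.10, 32.00). That places the tangent points at B = (-53.20, 32.00) on KB and C = (-38.10, 47.10) on CW. Then |TC| = |C − T| = 60.58.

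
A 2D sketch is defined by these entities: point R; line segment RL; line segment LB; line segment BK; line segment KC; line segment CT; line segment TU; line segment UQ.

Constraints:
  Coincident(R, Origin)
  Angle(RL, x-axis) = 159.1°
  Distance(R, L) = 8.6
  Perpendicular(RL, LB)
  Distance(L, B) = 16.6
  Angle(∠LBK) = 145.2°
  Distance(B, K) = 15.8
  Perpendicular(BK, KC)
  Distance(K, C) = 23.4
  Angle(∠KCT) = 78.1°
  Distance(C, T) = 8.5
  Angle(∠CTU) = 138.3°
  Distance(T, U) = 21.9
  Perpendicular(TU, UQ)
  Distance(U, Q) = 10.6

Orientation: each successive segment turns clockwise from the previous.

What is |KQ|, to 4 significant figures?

12.98

∠CTU = 138.3° gives TU at 160.7° from the x-axis; with |TU| = 21.9, U = (-4.401, 12.15). TU ⟂ UQ, so UQ runs at 70.70°; with |UQ| = 10.6, Q = (-0.8979, 22.15). Then |KQ| = |Q − K| = 12.98.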